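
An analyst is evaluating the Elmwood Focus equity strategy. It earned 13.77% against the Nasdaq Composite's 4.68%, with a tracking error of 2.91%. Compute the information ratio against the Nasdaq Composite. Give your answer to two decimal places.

IR = (Rp − Rb) / TE = (13.77% − 4.68%) / 2.91% = 9.09% / 2.91% = 3.1237

3.12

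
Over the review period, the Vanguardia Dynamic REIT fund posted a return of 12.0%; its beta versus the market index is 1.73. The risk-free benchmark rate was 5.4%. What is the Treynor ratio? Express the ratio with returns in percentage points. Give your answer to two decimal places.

Treynor = (Rp − Rf) / β = (12.0% − 5.4%) / 1.73 = 6.60 / 1.73 = 3.8150

3.82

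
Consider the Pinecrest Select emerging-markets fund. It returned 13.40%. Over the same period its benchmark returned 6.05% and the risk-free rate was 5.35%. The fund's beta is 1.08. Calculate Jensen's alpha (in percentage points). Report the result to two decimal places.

CAPM expected return = Rf + β(Rm − Rf) = 5.35% + 1.08 × (6.05% − 5.35%) = 5.35 + 1.08 × 0.70 = 6.1060%
Jensen's α = Rp − E[R] = 13.40% − 6.1060% = 7.2940

7.29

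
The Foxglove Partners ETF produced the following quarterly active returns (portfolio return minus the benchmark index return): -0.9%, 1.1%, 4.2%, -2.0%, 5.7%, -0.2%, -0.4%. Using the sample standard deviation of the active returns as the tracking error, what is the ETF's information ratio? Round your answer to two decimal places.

0.38

Mean return r̄ = 7.50 / 7 = 1.0714%
Σ(r − r̄)² = 48.3143; sample σ = √(48.3143/6) = 2.8377%
IR = r̄ / tracking error = 1.0714 / 2.8377 = 0.3776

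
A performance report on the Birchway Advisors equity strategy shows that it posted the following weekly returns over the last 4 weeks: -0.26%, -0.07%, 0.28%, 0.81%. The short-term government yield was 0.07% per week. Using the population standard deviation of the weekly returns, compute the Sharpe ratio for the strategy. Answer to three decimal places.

0.295

r̄ = (-0.26 − 0.07 + 0.28 + 0.81) / 4 = 0.1900%
Σ(r − r̄)² = (-0.26 − 0.1900)² + (-0.07 − 0.1900)² + (0.28 − 0.1900)² + … = 0.6626
population σ = √(0.6626 / 4) = √0.1657 = 0.4071%
Sharpe = (r̄ − rf) / σ = (0.1900 − 0.07) / 0.4071 = 0.1200 / 0.4071 = 0.2948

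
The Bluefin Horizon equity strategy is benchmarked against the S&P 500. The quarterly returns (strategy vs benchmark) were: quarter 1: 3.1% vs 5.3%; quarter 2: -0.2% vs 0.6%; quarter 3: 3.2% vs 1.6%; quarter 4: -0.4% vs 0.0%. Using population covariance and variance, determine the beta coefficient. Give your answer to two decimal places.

0.63

r̄p = 1.4250%,  r̄m = 1.8750%
Cov = Σ(rp − r̄p)(rm − r̄m) / 4 = 2.6856
Var(rm) = Σ(rm − r̄m)² / 4 = 4.2369
β = Cov / Var = 2.6856 / 4.2369 = 0.6339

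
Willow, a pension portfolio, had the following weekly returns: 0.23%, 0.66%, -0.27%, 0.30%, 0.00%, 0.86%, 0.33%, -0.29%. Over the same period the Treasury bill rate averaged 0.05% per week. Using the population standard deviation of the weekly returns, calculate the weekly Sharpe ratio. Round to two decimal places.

μ = (0.23 + 0.66 − 0.27 + 0.3 + 0 + 0.86 + 0.33 − 0.29) / 8 = 1.820 / 8 = 0.2275%
Population σ = √[Σ(r − μ)² / 8] = √[1.1700 / 8] = √0.1463 = 0.3825%
Sharpe = (μ − rf) / σ = (0.2275 − 0.05) / 0.3825 = 0.1775 / 0.3825 = 0.4641

0.46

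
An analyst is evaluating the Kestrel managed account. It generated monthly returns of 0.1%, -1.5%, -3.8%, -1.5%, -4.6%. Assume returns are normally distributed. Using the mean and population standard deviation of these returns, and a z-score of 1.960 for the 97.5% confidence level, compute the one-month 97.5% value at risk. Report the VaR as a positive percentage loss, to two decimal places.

5.61

Mean return μ = -11.30 / 5 = -2.2600%
Σ(r − μ)² = (0.1 − (-2.2600))² + (-1.5 − (-2.2600))² + … = 14.5720
population σ = √(14.5720 / 5) = √2.9144 = 1.7072%
VaR = −(μ − z·σ) = −(-2.2600 − 1.960 × 1.7072) = −(-5.6061) = 5.6061%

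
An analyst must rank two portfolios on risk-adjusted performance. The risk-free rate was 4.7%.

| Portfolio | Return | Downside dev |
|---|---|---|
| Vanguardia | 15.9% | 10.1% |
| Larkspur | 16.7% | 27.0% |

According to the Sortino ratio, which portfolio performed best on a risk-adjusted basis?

Vanguardia: Sortino ratio = (15.9% − 4.7%) / 10.1% = 1.109
Larkspur: Sortino ratio = (16.7% − 4.7%) / 27.0% = 0.444
Highest: Vanguardia (1.109).

Vanguardia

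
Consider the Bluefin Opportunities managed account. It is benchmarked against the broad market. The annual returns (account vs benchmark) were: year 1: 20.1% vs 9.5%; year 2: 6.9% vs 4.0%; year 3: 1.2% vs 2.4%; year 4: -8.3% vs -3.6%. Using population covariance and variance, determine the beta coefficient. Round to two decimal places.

2.18

r̄p = 4.9750%,  r̄m = 3.0750%
Cov = Σ(rp − r̄p)(rm − r̄m) / 4 = 47.5294
Var(rm) = Σ(rm − r̄m)² / 4 = 21.7869
β = Cov / Var = 47.5294 / 21.7869 = 2.1816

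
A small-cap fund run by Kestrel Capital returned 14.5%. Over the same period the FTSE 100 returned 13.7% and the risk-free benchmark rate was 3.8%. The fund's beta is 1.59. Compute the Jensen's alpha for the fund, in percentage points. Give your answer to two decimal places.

-5.04

CAPM expected return = Rf + β(Rm − Rf) = 3.8% + 1.59 × (13.7% − 3.8%) = 3.8 + 1.59 × 9.90 = 19.5410%
Jensen's α = Rp − E[R] = 14.5% − 19.5410% = -5.0410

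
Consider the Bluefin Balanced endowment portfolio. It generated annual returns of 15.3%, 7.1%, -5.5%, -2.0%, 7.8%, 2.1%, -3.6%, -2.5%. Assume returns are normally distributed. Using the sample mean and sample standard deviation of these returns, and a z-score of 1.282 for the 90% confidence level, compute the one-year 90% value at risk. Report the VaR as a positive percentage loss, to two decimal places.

Mean return r̄ = 18.70 / 8 = 2.3375%
Σ(r − r̄)² = 359.4988; sample σ = √(359.4988/7) = 7.1664%
VaR = −(r̄ − z·σ) = −(2.3375 − 1.282 × 7.1664) = −(-6.8498) = 6.8498%

6.85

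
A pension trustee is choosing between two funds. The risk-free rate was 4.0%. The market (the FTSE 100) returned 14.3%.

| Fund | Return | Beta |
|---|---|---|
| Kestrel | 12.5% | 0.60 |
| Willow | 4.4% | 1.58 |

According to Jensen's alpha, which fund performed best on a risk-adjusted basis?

Kestrel: α = 12.5% − [4.0% + 0.60 × (14.3% − 4.0%)] = 2.320
Willow: α = 4.4% − [4.0% + 1.58 × (14.3% − 4.0%)] = -15.874
Highest: Kestrel (2.320).

Kestrel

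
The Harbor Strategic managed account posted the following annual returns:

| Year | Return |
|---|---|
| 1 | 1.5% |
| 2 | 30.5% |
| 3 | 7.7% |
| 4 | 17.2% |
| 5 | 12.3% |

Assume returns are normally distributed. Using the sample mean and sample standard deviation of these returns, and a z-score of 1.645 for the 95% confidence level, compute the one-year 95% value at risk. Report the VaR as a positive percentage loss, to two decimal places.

4.20

μ = (1.5 + 30.5 + 7.7 + 17.2 + 12.3) / 5 = 13.8400%
Σ(r − μ)² = (1.5 − 13.8400)² + (30.5 − 13.8400)² + … = 481.1920
sample σ = √(481.1920 / 4) = √120.2980 = 10.9680%
VaR = −(μ − z·σ) = −(13.8400 − 1.645 × 10.9680) = −(-4.2024) = 4.2024%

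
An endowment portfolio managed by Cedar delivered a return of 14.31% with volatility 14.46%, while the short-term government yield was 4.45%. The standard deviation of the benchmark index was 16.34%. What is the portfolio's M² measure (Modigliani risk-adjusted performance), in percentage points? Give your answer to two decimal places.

15.59

Sharpe = (Rp − Rf) / σp = (14.31% − 4.45%) / 14.46% = 0.6819
M² = Rf + Sharpe × σm = 4.45% + 0.6819 × 16.34% = 15.5922%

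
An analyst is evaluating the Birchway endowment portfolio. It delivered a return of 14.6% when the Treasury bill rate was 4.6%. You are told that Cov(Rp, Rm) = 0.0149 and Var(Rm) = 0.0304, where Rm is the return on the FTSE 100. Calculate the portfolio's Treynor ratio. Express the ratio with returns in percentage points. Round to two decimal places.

β = Cov / Var = 0.0149 / 0.0304 = 0.4901
Treynor = (Rp − Rf) / β = (14.6% − 4.6%) / 0.4901 = 10.00 / 0.4901 = 20.4040

20.40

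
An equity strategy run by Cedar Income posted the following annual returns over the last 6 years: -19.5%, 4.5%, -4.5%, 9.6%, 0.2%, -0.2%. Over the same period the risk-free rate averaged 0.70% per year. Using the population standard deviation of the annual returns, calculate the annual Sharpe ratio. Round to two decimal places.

r̄ = (-19.5 + 4.5 − 4.5 + 9.6 + 0.2 − 0.2) / 6 = -9.90 / 6 = -1.6500%
Σ(r − r̄)² = 496.6550; population σ = √(496.6550/6) = 9.0981%
Sharpe = (r̄ − rf) / σ = (-1.6500 − 0.7) / 9.0981 = -2.3500 / 9.0981 = -0.2583

-0.26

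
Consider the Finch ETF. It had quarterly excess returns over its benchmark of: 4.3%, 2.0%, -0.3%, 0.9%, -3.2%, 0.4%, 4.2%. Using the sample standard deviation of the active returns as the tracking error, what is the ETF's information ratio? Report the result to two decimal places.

0.45

Mean return r̄ = 8.30 / 7 = 1.1857%
Σ(r − r̄)² = 41.5886; sample σ = √(41.5886/6) = 2.6328%
IR = r̄ / tracking error = 1.1857 / 2.6328 = 0.4504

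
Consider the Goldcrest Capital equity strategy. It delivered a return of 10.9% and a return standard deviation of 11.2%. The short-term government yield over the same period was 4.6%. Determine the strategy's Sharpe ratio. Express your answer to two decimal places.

Sharpe = (Rp − Rf) / σp = (10.9% − 4.6%) / 11.2% = 6.30% / 11.2% = 0.5625

0.56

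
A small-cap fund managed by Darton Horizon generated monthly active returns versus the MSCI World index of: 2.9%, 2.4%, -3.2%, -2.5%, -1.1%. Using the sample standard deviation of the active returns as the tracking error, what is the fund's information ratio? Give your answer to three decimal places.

Mean return μ = -1.50 / 5 = -0.3000%
Sample std dev = √[31.4200 / 4] = 2.8027%
IR = μ / tracking error = -0.3000 / 2.8027 = -0.1070

-0.107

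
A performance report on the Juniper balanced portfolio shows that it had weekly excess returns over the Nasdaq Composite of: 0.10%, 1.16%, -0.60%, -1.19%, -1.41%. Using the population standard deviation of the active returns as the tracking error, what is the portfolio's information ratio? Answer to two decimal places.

μ = (0.1 + 1.16 − 0.6 − 1.19 − 1.41) / 5 = -1.940 / 5 = -0.3880%
Σ(r − μ)² = 4.3671; population σ = √(4.3671/5) = 0.9346%
IR = μ / tracking error = -0.3880 / 0.9346 = -0.4152

-0.42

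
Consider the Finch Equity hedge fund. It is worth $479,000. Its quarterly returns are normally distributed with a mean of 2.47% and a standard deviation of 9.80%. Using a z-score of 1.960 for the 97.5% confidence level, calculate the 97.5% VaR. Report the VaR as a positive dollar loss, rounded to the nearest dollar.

$80,175

Return at the 97.5% tail: μ − z·σ = 2.47% − 1.960 × 9.80% = 2.47 − 19.2080 = -16.7380%
VaR = −(-16.7380%) × $479,000 = 16.7380% × $479,000 = $80,175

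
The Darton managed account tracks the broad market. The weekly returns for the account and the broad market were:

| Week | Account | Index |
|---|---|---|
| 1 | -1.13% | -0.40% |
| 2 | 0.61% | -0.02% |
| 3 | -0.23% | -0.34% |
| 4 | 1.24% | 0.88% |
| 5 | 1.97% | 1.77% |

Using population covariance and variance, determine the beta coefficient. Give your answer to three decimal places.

r̄p = 0.4920%,  r̄m = 0.3780%
Cov = Σ(rp − r̄p)(rm − r̄m) / 5 = 0.8332
Var(rm) = Σ(rm − r̄m)² / 5 = 0.6938
β = Cov / Var = 0.8332 / 0.6938 = 1.2009

1.201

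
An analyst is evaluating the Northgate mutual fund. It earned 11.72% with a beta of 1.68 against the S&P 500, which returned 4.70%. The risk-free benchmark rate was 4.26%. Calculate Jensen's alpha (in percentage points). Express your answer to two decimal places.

6.72

CAPM expected return = Rf + β(Rm − Rf) = 4.26% + 1.68 × (4.70% − 4.26%) = 4.26 + 1.68 × 0.44 = 4.9992%
Jensen's α = Rp − E[R] = 11.72% − 4.9992% = 6.7208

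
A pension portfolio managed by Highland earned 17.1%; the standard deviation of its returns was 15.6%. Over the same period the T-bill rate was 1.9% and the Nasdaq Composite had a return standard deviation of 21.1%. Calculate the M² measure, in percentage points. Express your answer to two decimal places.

Sharpe = (Rp − Rf) / σp = (17.1% − 1.9%) / 15.6% = 0.9744
M² = Rf + Sharpe × σm = 1.9% + 0.9744 × 21.1% = 22.4598%

22.46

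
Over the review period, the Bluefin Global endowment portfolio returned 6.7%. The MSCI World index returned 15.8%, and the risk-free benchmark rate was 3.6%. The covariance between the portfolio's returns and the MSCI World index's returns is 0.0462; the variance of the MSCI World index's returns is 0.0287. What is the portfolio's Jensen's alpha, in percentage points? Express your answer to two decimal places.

β = Cov / Var = 0.0462 / 0.0287 = 1.6098
E[R] = Rf + β(Rm − Rf) = 3.6% + 1.6098 × (15.8% − 3.6%) = 23.2396%
α = Rp − E[R] = 6.7% − 23.2396% = -16.5396

-16.54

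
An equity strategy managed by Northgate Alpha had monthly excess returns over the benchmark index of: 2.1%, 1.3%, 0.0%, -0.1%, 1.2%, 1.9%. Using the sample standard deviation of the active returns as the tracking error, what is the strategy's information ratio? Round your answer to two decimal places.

1.15

r̄ = (2.1 + 1.3 + 0 − 0.1 + 1.2 + 1.9) / 6 = 6.40 / 6 = 1.0667%
Sample std dev = √[4.3333 / 5] = 0.9309%
IR = r̄ / tracking error = 1.0667 / 0.9309 = 1.1459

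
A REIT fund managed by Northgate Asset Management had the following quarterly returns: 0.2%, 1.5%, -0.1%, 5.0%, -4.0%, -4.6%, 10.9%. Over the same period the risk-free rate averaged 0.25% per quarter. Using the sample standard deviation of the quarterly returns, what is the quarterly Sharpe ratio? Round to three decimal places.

0.191

r̄ = (0.2 + 1.5 − 0.1 + 5 − 4 − 4.6 + 10.9) / 7 = 1.2714%
Σ(r − r̄)² = 171.9543; sample σ = √(171.9543/6) = 5.3534%
Sharpe = (r̄ − rf) / σ = (1.2714 − 0.25) / 5.3534 = 1.0214 / 5.3534 = 0.1908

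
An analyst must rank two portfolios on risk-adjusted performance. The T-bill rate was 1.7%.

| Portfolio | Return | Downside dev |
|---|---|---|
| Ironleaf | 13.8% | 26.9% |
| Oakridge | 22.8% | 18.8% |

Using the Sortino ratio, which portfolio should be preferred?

Ironleaf: Sortino ratio = (13.8% − 1.7%) / 26.9% = 0.450
Oakridge: Sortino ratio = (22.8% − 1.7%) / 18.8% = 1.122
Highest: Oakridge (1.122).

Oakridge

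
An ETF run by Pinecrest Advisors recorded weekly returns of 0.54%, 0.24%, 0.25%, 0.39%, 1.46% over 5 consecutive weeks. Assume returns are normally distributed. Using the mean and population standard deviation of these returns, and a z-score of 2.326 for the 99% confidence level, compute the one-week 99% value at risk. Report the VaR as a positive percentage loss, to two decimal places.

μ = (0.54 + 0.24 + 0.25 + 0.39 + 1.46) / 5 = 0.5760%
Σ(r − μ)² = (0.54 − 0.5760)² + (0.24 − 0.5760)² + (0.25 − 0.5760)² + … = 1.0365
σ = √[1.0365 / 5] = 0.4553%
VaR = −(μ − z·σ) = −(0.5760 − 2.326 × 0.4553) = −(-0.4830) = 0.4830%

0.48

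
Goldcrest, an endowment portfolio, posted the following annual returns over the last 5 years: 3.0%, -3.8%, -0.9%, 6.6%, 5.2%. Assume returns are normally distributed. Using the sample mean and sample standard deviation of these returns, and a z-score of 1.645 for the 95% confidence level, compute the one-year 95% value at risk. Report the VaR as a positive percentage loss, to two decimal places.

r̄ = (3 − 3.8 − 0.9 + 6.6 + 5.2) / 5 = 10.10 / 5 = 2.0200%
Sample σ = √[Σ(r − r̄)² / 4] = √[74.4480 / 4] = √18.6120 = 4.3142%
VaR = −(r̄ − z·σ) = −(2.0200 − 1.645 × 4.3142) = −(-5.0769) = 5.0769%

5.08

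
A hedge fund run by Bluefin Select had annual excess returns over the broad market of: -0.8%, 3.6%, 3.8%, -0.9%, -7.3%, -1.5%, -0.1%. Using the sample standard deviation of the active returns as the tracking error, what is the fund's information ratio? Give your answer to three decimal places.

-0.123

Mean return μ = -3.20 / 7 = -0.4571%
Σ(r − μ)² = 82.9371; sample σ = √(82.9371/6) = 3.7179%
IR = μ / tracking error = -0.4571 / 3.7179 = -0.1229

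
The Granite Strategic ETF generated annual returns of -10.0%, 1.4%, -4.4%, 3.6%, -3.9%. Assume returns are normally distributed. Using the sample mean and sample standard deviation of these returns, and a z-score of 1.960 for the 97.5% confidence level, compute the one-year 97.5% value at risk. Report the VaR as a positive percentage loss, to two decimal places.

r̄ = (-10 + 1.4 − 4.4 + 3.6 − 3.9) / 5 = -2.6600%
Sample std dev = √[114.1120 / 4] = 5.3412%
VaR = −(r̄ − z·σ) = −(-2.6600 − 1.960 × 5.3412) = −(-13.1288) = 13.1288%

13.13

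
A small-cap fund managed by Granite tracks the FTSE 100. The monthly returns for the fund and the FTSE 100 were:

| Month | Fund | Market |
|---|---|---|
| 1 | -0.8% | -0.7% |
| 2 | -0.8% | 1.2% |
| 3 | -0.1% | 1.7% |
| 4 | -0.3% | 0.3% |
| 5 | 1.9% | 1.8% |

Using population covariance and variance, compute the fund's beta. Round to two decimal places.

r̄p = -0.0200%,  r̄m = 0.8600%
Cov = Σ(rp − r̄p)(rm − r̄m) / 5 = 0.5692
Var(rm) = Σ(rm − r̄m)² / 5 = 0.8904
β = Cov / Var = 0.5692 / 0.8904 = 0.6393

0.64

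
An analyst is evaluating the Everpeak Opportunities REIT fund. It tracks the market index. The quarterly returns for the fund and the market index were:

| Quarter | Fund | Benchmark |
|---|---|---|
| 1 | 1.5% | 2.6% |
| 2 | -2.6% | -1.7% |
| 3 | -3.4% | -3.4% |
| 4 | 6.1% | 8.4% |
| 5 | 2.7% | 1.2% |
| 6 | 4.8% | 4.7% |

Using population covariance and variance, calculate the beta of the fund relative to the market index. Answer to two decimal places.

r̄p = 1.5167%,  r̄m = 1.9667%
Cov = Σ(rp − r̄p)(rm − r̄m) / 6 = 13.1706
Var(rm) = Σ(rm − r̄m)² / 6 = 15.3489
β = Cov / Var = 13.1706 / 15.3489 = 0.8581

0.86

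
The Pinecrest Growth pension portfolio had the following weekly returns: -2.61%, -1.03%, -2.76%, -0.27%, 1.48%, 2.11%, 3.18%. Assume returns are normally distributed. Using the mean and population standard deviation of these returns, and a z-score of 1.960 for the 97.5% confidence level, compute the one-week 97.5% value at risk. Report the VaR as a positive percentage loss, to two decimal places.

4.20

Mean return r̄ = 0.100 / 7 = 0.0143%
Population σ = √[Σ(r − r̄)² / 7] = √[32.3170 / 7] = √4.6167 = 2.1487%
VaR = −(r̄ − z·σ) = −(0.0143 − 1.960 × 2.1487) = −(-4.1972) = 4.1972%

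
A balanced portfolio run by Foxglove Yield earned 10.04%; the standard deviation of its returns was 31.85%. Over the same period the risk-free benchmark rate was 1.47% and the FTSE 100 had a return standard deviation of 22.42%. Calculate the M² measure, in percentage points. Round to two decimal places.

Sharpe = (Rp − Rf) / σp = (10.04% − 1.47%) / 31.85% = 0.2691
M² = Rf + Sharpe × σm = 1.47% + 0.2691 × 22.42% = 7.5032%

7.50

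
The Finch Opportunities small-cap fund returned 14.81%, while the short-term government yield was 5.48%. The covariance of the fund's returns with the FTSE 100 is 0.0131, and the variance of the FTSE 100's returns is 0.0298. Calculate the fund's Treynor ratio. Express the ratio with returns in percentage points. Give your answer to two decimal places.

21.22

β = Cov / Var = 0.0131 / 0.0298 = 0.4396
Treynor = (Rp − Rf) / β = (14.81% − 5.48%) / 0.4396 = 9.33 / 0.4396 = 21.2238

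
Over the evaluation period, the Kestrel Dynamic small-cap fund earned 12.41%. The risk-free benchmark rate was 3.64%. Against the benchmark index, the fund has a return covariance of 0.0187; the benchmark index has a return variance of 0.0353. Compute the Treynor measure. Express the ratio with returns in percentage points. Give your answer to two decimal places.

β = Cov / Var = 0.0187 / 0.0353 = 0.5297
Treynor = (Rp − Rf) / β = (12.41% − 3.64%) / 0.5297 = 8.77 / 0.5297 = 16.5565

16.56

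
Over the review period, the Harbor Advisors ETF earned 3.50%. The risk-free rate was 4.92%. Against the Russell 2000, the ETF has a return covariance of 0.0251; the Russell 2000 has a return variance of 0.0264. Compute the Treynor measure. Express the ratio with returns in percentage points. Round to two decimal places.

-1.49

β = Cov / Var = 0.0251 / 0.0264 = 0.9508
Treynor = (Rp − Rf) / β = (3.50% − 4.92%) / 0.9508 = -1.42 / 0.9508 = -1.4935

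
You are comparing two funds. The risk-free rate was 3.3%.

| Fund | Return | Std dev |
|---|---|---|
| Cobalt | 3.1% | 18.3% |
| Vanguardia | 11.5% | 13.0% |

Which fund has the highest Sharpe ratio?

Vanguardia

Cobalt: Sharpe ratio = (3.1% − 3.3%) / 18.3% = -0.011
Vanguardia: Sharpe ratio = (11.5% − 3.3%) / 13.0% = 0.631
Highest: Vanguardia (0.631).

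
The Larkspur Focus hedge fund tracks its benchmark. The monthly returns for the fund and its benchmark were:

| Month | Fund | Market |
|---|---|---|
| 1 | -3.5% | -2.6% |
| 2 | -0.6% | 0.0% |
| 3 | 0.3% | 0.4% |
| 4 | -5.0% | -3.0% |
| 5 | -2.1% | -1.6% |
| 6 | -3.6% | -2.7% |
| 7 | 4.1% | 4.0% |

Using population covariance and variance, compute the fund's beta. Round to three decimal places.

1.216

r̄p = -1.4857%,  r̄m = -0.7857%
Cov = Σ(rp − r̄p)(rm − r̄m) / 7 = 6.5041
Var(rm) = Σ(rm − r̄m)² / 7 = 5.3498
β = Cov / Var = 6.5041 / 5.3498 = 1.2158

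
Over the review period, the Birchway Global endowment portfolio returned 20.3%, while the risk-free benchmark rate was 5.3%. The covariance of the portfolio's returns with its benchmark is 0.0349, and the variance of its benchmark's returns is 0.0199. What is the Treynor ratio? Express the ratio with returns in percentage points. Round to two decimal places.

β = Cov / Var = 0.0349 / 0.0199 = 1.7538
Treynor = (Rp − Rf) / β = (20.3% − 5.3%) / 1.7538 = 15.00 / 1.7538 = 8.5529

8.55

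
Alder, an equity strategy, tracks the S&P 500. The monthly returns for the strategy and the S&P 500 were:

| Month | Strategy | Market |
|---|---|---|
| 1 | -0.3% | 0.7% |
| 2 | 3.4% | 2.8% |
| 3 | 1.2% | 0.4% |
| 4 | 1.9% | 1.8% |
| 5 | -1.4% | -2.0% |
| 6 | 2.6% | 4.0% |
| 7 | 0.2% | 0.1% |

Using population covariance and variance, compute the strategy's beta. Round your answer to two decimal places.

r̄p = 1.0857%,  r̄m = 1.1143%
Cov = Σ(rp − r̄p)(rm − r̄m) / 7 = 2.5659
Var(rm) = Σ(rm − r̄m)² / 7 = 3.2927
β = Cov / Var = 2.5659 / 3.2927 = 0.7793

0.78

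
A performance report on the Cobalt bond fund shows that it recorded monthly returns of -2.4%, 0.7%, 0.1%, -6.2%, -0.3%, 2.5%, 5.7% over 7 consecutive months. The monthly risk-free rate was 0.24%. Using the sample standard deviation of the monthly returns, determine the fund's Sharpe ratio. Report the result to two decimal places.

-0.06

Mean return r̄ = 0.10 / 7 = 0.0143%
Σ(r − r̄)² = (-2.4 − 0.0143)² + (0.7 − 0.0143)² + … = 83.5286
σ = √[83.5286 / 6] = 3.7311%
Sharpe = (r̄ − rf) / σ = (0.0143 − 0.24) / 3.7311 = -0.2257 / 3.7311 = -0.0605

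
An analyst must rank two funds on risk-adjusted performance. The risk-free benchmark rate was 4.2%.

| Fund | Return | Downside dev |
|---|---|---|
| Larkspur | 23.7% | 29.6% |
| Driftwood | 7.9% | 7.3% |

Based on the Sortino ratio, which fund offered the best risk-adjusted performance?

Larkspur

Larkspur: Sortino ratio = (23.7% − 4.2%) / 29.6% = 0.659
Driftwood: Sortino ratio = (7.9% − 4.2%) / 7.3% = 0.507
Highest: Larkspur (0.659).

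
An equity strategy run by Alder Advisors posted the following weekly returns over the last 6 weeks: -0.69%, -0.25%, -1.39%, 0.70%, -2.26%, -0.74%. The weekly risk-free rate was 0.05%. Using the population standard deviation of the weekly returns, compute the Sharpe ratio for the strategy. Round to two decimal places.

μ = (-0.69 − 0.25 − 1.39 + 0.7 − 2.26 − 0.74) / 6 = -0.7717%
Σ(r − μ)² = 5.0431; population σ = √(5.0431/6) = 0.9168%
Sharpe = (μ − rf) / σ = (-0.7717 − 0.05) / 0.9168 = -0.8217 / 0.9168 = -0.8963

-0.90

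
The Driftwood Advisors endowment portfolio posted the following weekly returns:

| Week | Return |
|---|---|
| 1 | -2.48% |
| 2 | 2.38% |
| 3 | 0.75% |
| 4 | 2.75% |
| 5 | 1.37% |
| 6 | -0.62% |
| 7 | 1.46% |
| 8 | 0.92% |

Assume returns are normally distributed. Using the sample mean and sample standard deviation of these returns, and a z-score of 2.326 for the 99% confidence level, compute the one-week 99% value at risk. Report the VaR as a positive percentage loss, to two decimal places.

μ = (-2.48 + 2.38 + 0.75 + 2.75 + 1.37 − 0.62 + 1.46 + 0.92) / 8 = 6.530 / 8 = 0.8163%
Sample std dev = √[19.8490 / 7] = 1.6839%
VaR = −(μ − z·σ) = −(0.8163 − 2.326 × 1.6839) = −(-3.1005) = 3.1005%

3.10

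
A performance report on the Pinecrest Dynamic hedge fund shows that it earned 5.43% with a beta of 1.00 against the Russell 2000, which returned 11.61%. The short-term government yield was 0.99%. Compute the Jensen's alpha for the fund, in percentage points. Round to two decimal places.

-6.18

CAPM expected return = Rf + β(Rm − Rf) = 0.99% + 1.00 × (11.61% − 0.99%) = 0.99 + 1.00 × 10.62 = 11.6100%
Jensen's α = Rp − E[R] = 5.43% − 11.6100% = -6.1800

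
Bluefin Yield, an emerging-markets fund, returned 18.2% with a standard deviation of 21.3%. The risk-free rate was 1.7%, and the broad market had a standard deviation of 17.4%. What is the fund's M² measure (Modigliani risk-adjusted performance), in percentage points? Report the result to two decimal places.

15.18

Sharpe = (Rp − Rf) / σp = (18.2% − 1.7%) / 21.3% = 0.7746
M² = Rf + Sharpe × σm = 1.7% + 0.7746 × 17.4% = 15.1780%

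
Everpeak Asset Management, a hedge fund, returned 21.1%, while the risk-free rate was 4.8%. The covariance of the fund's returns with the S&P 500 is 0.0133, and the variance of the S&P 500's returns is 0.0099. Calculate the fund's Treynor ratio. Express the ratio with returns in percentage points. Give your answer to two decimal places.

12.13

β = Cov / Var = 0.0133 / 0.0099 = 1.3434
Treynor = (Rp − Rf) / β = (21.1% − 4.8%) / 1.3434 = 16.30 / 1.3434 = 12.1334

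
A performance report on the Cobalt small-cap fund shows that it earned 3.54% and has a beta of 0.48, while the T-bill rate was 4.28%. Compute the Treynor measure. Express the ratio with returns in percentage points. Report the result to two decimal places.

-1.54

Treynor = (Rp − Rf) / β = (3.54% − 4.28%) / 0.48 = -0.74 / 0.48 = -1.5417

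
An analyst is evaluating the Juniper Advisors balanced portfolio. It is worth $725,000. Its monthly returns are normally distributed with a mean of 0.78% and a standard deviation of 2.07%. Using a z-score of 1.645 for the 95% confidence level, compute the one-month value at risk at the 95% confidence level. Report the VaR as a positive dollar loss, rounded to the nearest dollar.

$19,032

Return at the 95% tail: μ − z·σ = 0.78% − 1.645 × 2.07% = 0.78 − 3.40515 = -2.62515%
VaR = −(-2.62515%) × $725,000 = 2.62515% × $725,000 = $19,032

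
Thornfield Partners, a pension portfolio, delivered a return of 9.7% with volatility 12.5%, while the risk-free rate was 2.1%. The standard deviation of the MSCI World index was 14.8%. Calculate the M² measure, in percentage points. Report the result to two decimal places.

11.10

Sharpe = (Rp − Rf) / σp = (9.7% − 2.1%) / 12.5% = 0.6080
M² = Rf + Sharpe × σm = 2.1% + 0.6080 × 14.8% = 11.0984%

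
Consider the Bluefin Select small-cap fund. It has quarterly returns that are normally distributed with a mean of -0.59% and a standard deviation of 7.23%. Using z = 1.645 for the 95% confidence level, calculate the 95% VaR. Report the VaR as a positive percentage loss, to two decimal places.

12.48

VaR (as % loss) = −(μ − z·σ) = −(-0.59% − 1.645 × 7.23%) = −(-12.48335%) = 12.48335%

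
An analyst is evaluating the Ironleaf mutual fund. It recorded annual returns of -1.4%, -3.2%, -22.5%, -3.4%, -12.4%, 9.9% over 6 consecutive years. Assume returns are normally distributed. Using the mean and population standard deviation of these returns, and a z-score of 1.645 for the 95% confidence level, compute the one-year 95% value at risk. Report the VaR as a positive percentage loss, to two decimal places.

21.95

r̄ = (-1.4 − 3.2 − 22.5 − 3.4 − 12.4 + 9.9) / 6 = -33.00 / 6 = -5.5000%
Population σ = √[Σ(r − r̄)² / 6] = √[600.2800 / 6] = √100.0467 = 10.0023%
VaR = −(r̄ − z·σ) = −(-5.5000 − 1.645 × 10.0023) = −(-21.9538) = 21.9538%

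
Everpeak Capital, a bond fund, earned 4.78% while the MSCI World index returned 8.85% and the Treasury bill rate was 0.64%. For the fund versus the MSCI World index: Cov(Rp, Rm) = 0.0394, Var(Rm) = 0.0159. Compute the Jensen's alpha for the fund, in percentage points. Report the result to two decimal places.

-16.20

β = Cov / Var = 0.0394 / 0.0159 = 2.4780
E[R] = Rf + β(Rm − Rf) = 0.64% + 2.4780 × (8.85% − 0.64%) = 20.9844%
α = Rp − E[R] = 4.78% − 20.9844% = -16.2044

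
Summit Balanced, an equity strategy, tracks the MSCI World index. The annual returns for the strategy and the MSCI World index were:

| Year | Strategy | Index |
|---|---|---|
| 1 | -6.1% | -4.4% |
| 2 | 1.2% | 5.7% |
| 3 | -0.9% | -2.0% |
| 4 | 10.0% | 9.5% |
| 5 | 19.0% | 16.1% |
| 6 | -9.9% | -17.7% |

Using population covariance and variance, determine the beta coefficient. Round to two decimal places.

r̄p = 2.2167%,  r̄m = 1.2000%
Cov = Σ(rp − r̄p)(rm − r̄m) / 6 = 99.2750
Var(rm) = Σ(rm − r̄m)² / 6 = 118.3267
β = Cov / Var = 99.2750 / 118.3267 = 0.8390

0.84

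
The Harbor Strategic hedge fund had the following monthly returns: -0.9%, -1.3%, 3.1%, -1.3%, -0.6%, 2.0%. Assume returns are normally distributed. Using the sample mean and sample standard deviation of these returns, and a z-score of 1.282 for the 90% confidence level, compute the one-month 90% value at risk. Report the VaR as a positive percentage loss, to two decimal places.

r̄ = (-0.9 − 1.3 + 3.1 − 1.3 − 0.6 + 2) / 6 = 0.1667%
Σ(r − r̄)² = (-0.9 − 0.1667)² + (-1.3 − 0.1667)² + … = 17.9933
σ = √[17.9933 / 5] = 1.8970%
VaR = −(r̄ − z·σ) = −(0.1667 − 1.282 × 1.8970) = −(-2.2653) = 2.2653%

2.27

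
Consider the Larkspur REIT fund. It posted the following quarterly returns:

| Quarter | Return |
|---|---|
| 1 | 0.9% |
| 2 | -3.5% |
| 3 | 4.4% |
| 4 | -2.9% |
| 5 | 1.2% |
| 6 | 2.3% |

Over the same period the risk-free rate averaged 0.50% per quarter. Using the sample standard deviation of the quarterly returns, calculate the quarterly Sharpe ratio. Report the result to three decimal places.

-0.033

Mean return r̄ = 2.40 / 6 = 0.4000%
Σ(r − r̄)² = (0.9 − 0.4000)² + (-3.5 − 0.4000)² + (4.4 − 0.4000)² + … = 46.6000
σ = √[46.6000 / 5] = 3.0529%
Sharpe = (r̄ − rf) / σ = (0.4000 − 0.5) / 3.0529 = -0.1000 / 3.0529 = -0.0328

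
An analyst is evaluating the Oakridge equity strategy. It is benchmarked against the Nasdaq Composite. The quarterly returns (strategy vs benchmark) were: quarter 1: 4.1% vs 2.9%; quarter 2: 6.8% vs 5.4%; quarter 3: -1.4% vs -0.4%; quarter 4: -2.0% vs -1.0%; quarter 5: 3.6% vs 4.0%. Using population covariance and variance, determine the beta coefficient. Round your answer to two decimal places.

1.34

r̄p = 2.2200%,  r̄m = 2.1800%
Cov = Σ(rp − r̄p)(rm − r̄m) / 5 = 8.2744
Var(rm) = Σ(rm − r̄m)² / 5 = 6.1936
β = Cov / Var = 8.2744 / 6.1936 = 1.3360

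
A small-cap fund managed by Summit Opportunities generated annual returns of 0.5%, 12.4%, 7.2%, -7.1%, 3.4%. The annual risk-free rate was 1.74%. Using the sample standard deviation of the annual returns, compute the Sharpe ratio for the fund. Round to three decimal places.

0.211

r̄ = (0.5 + 12.4 + 7.2 − 7.1 + 3.4) / 5 = 16.40 / 5 = 3.2800%
Sample std dev = √[214.0280 / 4] = 7.3148%
Sharpe = (r̄ − rf) / σ = (3.2800 − 1.74) / 7.3148 = 1.5400 / 7.3148 = 0.2105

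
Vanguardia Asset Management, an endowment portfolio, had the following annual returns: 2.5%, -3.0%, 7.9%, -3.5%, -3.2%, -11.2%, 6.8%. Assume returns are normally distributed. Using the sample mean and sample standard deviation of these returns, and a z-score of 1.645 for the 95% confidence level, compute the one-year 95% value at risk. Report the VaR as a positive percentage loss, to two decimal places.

r̄ = (2.5 − 3 + 7.9 − 3.5 − 3.2 − 11.2 + 6.8) / 7 = -0.5286%
Sample std dev = √[269.8743 / 6] = 6.7066%
VaR = −(r̄ − z·σ) = −(-0.5286 − 1.645 × 6.7066) = −(-11.5610) = 11.5610%

11.56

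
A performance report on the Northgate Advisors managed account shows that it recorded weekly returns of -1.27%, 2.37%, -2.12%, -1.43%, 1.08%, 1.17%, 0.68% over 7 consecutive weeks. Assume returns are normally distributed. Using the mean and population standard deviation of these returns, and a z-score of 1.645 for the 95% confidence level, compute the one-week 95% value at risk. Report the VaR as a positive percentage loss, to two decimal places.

2.47

r̄ = (-1.27 + 2.37 − 2.12 − 1.43 + 1.08 + 1.17 + 0.68) / 7 = 0.0686%
Population σ = √[Σ(r − r̄)² / 7] = √[16.7339 / 7] = √2.3906 = 1.5462%
VaR = −(r̄ − z·σ) = −(0.0686 − 1.645 × 1.5462) = −(-2.4749) = 2.4749%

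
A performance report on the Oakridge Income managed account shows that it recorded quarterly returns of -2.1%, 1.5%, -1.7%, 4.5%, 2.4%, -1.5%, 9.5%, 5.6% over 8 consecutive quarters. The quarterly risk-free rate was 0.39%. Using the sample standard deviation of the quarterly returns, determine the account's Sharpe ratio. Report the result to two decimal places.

r̄ = (-2.1 + 1.5 − 1.7 + 4.5 + 2.4 − 1.5 + 9.5 + 5.6) / 8 = 18.20 / 8 = 2.2750%
Sample std dev = √[118.0150 / 7] = 4.1060%
Sharpe = (r̄ − rf) / σ = (2.2750 − 0.39) / 4.1060 = 1.8850 / 4.1060 = 0.4591

0.46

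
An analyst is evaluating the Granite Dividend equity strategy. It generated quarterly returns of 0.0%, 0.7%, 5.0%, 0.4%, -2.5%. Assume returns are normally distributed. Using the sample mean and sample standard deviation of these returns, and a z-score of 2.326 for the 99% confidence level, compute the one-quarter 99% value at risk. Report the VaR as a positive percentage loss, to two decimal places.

μ = (0 + 0.7 + 5 + 0.4 − 2.5) / 5 = 3.60 / 5 = 0.7200%
Σ(r − μ)² = 29.3080; sample σ = √(29.3080/4) = 2.7068%
VaR = −(μ − z·σ) = −(0.7200 − 2.326 × 2.7068) = −(-5.5760) = 5.5760%

5.58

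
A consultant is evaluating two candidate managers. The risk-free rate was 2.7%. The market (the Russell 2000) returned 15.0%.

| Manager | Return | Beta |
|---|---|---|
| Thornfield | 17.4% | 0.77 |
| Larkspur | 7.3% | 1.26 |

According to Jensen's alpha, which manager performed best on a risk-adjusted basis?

Thornfield: α = 17.4% − [2.7% + 0.77 × (15.0% − 2.7%)] = 5.229
Larkspur: α = 7.3% − [2.7% + 1.26 × (15.0% − 2.7%)] = -10.898
Highest: Thornfield (5.229).

Thornfield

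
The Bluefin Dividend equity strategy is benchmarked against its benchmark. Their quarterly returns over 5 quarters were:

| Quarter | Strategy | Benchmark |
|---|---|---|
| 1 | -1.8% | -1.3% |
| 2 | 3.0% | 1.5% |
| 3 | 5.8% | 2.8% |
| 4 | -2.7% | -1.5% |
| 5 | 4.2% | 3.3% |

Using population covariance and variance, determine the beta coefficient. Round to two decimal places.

r̄p = 1.7000%,  r̄m = 0.9600%
Cov = Σ(rp − r̄p)(rm − r̄m) / 5 = 6.5660
Var(rm) = Σ(rm − r̄m)² / 5 = 4.0624
β = Cov / Var = 6.5660 / 4.0624 = 1.6163

1.62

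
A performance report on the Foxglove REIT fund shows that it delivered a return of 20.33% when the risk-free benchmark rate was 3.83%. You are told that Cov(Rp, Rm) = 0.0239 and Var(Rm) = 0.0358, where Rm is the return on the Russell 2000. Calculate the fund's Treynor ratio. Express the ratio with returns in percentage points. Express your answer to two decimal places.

24.72

β = Cov / Var = 0.0239 / 0.0358 = 0.6676
Treynor = (Rp − Rf) / β = (20.33% − 3.83%) / 0.6676 = 16.50 / 0.6676 = 24.7154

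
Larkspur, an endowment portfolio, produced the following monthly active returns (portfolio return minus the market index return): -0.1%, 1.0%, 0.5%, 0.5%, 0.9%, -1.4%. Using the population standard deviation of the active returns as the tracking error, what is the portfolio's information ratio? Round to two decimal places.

r̄ = (-0.1 + 1 + 0.5 + 0.5 + 0.9 − 1.4) / 6 = 1.40 / 6 = 0.2333%
Population σ = √[Σ(r − r̄)² / 6] = √[3.9533 / 6] = √0.6589 = 0.8117%
IR = r̄ / tracking error = 0.2333 / 0.8117 = 0.2874

0.29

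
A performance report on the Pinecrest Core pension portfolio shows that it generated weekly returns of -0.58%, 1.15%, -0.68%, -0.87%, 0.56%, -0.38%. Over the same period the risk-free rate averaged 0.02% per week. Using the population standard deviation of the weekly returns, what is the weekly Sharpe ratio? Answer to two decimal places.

-0.21

r̄ = (-0.58 + 1.15 − 0.68 − 0.87 + 0.56 − 0.38) / 6 = -0.800 / 6 = -0.1333%
Population std dev = √[3.2295 / 6] = 0.7337%
Sharpe = (r̄ − rf) / σ = (-0.1333 − 0.02) / 0.7337 = -0.1533 / 0.7337 = -0.2089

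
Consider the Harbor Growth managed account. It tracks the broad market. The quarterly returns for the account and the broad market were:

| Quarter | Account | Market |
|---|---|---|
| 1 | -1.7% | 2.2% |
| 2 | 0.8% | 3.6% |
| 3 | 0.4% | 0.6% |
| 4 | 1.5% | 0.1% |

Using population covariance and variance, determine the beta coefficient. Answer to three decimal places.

r̄p = 0.2500%,  r̄m = 1.6250%
Cov = Σ(rp − r̄p)(rm − r̄m) / 4 = -0.5238
Var(rm) = Σ(rm − r̄m)² / 4 = 1.9019
β = Cov / Var = -0.5238 / 1.9019 = -0.2754

-0.275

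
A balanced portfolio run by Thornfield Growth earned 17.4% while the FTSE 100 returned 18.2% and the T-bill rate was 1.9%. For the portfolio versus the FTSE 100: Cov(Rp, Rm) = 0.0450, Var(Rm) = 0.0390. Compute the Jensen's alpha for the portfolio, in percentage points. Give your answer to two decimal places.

-3.31

β = Cov / Var = 0.0450 / 0.0390 = 1.1538
E[R] = Rf + β(Rm − Rf) = 1.9% + 1.1538 × (18.2% − 1.9%) = 20.7069%
α = Rp − E[R] = 17.4% − 20.7069% = -3.3069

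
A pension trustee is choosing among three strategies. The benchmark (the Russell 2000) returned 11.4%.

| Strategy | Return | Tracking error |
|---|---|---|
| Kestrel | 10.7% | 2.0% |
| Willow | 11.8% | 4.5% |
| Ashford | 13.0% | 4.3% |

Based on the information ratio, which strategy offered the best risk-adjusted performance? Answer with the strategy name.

Kestrel: IR = (10.7% − 11.4%) / 2.0% = -0.350
Willow: IR = (11.8% − 11.4%) / 4.5% = 0.089
Ashford: IR = (13.0% − 11.4%) / 4.3% = 0.372
Highest: Ashford (0.372).

Ashford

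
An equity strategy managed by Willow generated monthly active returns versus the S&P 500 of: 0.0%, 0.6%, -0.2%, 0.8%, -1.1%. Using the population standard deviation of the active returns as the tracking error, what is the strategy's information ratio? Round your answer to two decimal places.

0.03

Mean return r̄ = 0.10 / 5 = 0.0200%
Σ(r − r̄)² = (0 − 0.0200)² + (0.6 − 0.0200)² + (-0.2 − 0.0200)² + … = 2.2480
σ = √[2.2480 / 5] = 0.6705%
IR = r̄ / tracking error = 0.0200 / 0.6705 = 0.0298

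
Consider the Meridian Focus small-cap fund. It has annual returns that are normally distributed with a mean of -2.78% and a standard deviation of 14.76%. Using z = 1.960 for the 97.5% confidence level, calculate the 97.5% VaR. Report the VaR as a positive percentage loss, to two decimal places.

VaR (as % loss) = −(μ − z·σ) = −(-2.78% − 1.960 × 14.76%) = −(-31.7096%) = 31.7096%

31.71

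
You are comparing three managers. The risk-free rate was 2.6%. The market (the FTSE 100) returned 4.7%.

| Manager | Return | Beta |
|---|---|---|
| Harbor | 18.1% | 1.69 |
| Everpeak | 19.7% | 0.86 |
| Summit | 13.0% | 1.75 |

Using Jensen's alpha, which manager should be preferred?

Harbor: α = 18.1% − [2.6% + 1.69 × (4.7% − 2.6%)] = 11.951
Everpeak: α = 19.7% − [2.6% + 0.86 × (4.7% − 2.6%)] = 15.294
Summit: α = 13.0% − [2.6% + 1.75 × (4.7% − 2.6%)] = 6.725
Highest: Everpeak (15.294).

Everpeak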